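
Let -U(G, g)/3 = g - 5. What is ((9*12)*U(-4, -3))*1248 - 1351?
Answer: 3233465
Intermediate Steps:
U(G, g) = 15 - 3*g (U(G, g) = -3*(g - 5) = -3*(-5 + g) = 15 - 3*g)
((9*12)*U(-4, -3))*1248 - 1351 = ((9*12)*(15 - 3*(-3)))*1248 - 1351 = (108*(15 + 9))*1248 - 1351 = (108*24)*1248 - 1351 = 2592*1248 - 1351 = 3234816 - 1351 = 3233465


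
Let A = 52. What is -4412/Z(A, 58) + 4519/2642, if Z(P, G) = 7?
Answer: -11624871/18494 ≈ -628.58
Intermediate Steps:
-4412/Z(A, 58) + 4519/2642 = -4412/7 + 4519/2642 = -11624871/18494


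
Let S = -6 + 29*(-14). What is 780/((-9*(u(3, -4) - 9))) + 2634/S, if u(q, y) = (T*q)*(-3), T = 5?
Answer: -79897/16686 ≈ -4.7883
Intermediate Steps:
S = -412 (S = -6 - 406 = -412)
u(q, y) = -15*q (u(q, y) = (5*q)*(-3) = -15*q)
780/((-9*(u(3, -4) - 9))) + 2634/S = 780/((-9*(-15*3 - 9))) + 2634/(-412) = 780/((-9*(-45 - 9))) + 2634*(-1/412) = 780/((-9*(-54))) - 1317/206 = 780/486 - 1317/206 = 780*(1/486) - 1317/206 = 130/81 - 1317/206 = -79897/16686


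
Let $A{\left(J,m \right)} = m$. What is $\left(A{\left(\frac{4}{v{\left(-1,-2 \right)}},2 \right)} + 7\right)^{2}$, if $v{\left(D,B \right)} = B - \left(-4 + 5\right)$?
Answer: $81$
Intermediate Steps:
$v{\left(D,B \right)} = -1 + B$ ($v{\left(D,B \right)} = B - 1 = -1 + B$)
$\left(A{\left(\frac{4}{v{\left(-1,-2 \right)}},2 \right)} + 7\right)^{2} = \left(2 + 7\right)^{2} = 9^{2} = 81$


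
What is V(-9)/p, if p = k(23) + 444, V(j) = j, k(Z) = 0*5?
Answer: -3/148 ≈ -0.020270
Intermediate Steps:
k(Z) = 0
p = 444 (p = 0 + 444 = 444)
V(-9)/p = -9/444 = -9*1/444 = -3/148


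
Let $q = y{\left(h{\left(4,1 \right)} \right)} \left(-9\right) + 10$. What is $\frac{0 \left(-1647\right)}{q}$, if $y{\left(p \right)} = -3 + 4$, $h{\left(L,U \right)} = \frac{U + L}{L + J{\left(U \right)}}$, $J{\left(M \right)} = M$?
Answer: $0$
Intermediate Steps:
$h{\left(L,U \right)} = 1$ ($h{\left(L,U \right)} = \frac{U + L}{L + U} = \frac{L + U}{L + U} = 1$)
$y{\left(p \right)} = 1$
$q = 1$ ($q = 1 \left(-9\right) + 10 = -9 + 10 = 1$)
$\frac{0 \left(-1647\right)}{q} = \frac{0 \left(-1647\right)}{1} = 0 \cdot 1 = 0$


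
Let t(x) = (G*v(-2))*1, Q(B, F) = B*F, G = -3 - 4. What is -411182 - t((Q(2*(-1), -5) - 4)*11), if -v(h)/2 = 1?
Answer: -411196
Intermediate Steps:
v(h) = -2 (v(h) = -2*1 = -2)
G = -7
t(x) = 14 (t(x) = -7*(-2)*1 = 14*1 = 14)
-411182 - t((Q(2*(-1), -5) - 4)*11) = -411182 - 1*14 = -411182 - 14 = -411196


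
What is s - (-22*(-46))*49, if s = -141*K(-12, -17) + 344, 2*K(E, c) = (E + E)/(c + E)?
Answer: -1429768/29 ≈ -49302.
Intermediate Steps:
K(E, c) = E/(E + c) (K(E, c) = ((E + E)/(c + E))/2 = ((2*E)/(E + c))/2 = (2*E/(E + c))/2 = E/(E + c))
s = 8284/29 (s = -(-1692)/(-12 - 17) + 344 = -(-1692)/(-29) + 344 = -(-1692)*(-1)/29 + 344 = -141*12/29 + 344 = -1692/29 + 344 = 8284/29 ≈ 285.66)
s - (-22*(-46))*49 = 8284/29 - (-22*(-46))*49 = 8284/29 - 1012*49 = 8284/29 - 1*49588 = 8284/29 - 49588 = -1429768/29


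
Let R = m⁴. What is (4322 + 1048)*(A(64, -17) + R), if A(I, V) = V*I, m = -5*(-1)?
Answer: -2486310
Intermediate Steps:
m = 5
R = 625 (R = 5⁴ = 625)
A(I, V) = I*V
(4322 + 1048)*(A(64, -17) + R) = (4322 + 1048)*(64*(-17) + 625) = 5370*(-1088 + 625) = 5370*(-463) = -2486310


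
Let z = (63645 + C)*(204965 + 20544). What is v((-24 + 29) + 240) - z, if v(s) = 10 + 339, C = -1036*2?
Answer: -13885265308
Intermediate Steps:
C = -2072
v(s) = 349
z = 13885265657 (z = (63645 - 2072)*(204965 + 20544) = 61573*225509 = 13885265657)
v((-24 + 29) + 240) - z = 349 - 1*13885265657 = 349 - 13885265657 = -13885265308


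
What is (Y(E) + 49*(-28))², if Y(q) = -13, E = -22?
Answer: 1918225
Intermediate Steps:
(Y(E) + 49*(-28))² = (-13 + 49*(-28))² = (-13 - 1372)² = (-1385)² = 1918225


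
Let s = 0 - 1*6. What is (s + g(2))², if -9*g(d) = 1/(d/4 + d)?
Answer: 73984/2025 ≈ 36.535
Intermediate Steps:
s = -6 (s = 0 - 6 = -6)
g(d) = -4/(45*d) (g(d) = -1/(9*(d/4 + d)) = -4/(5*d)/9 = -4/(45*d))
(s + g(2))² = (-6 - 4/45/2)² = (-6 - 4/45*½)² = (-6 - 2/45)² = (-272/45)² = 73984/2025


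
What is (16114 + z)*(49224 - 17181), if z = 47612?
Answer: 2041972218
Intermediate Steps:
(16114 + z)*(49224 - 17181) = (16114 + 47612)*(49224 - 17181) = 63726*32043 = 2041972218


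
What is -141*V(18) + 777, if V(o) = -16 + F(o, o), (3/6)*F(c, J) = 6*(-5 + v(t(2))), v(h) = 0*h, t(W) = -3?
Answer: 11493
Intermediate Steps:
v(h) = 0
F(c, J) = -60 (F(c, J) = 2*(6*(-5 + 0)) = 2*(6*(-5)) = 2*(-30) = -60)
V(o) = -76 (V(o) = -16 - 60 = -76)
-141*V(18) + 777 = -141*(-76) + 777 = 10716 + 777 = 11493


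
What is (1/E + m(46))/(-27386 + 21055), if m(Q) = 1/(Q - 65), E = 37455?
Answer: 37436/4505424495 ≈ 8.3091e-6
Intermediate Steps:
m(Q) = 1/(-65 + Q)
(1/E + m(46))/(-27386 + 21055) = (1/37455 + 1/(-65 + 46))/(-27386 + 21055) = (1/37455 + 1/(-19))/(-6331) = (1/37455 - 1/19)*(-1/6331) = -37436/711645*(-1/6331) = 37436/4505424495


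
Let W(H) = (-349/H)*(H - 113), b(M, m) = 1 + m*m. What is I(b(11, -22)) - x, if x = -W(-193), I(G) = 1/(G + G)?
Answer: -103589987/187210 ≈ -553.34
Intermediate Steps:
b(M, m) = 1 + m**2
I(G) = 1/(2*G)
W(H) = -349*(-113 + H)/H (W(H) = (-349/H)*(-113 + H) = -349*(-113 + H)/H)
x = 106794/193 (x = -(-349 + 39437/(-193)) = -(-349 + 39437*(-1/193)) = -(-349 - 39437/193) = -1*(-106794/193) = 106794/193 ≈ 553.34)
I(b(11, -22)) - x = 1/(2*(1 + (-22)**2)) - 1*106794/193 = 1/(2*(1 + 484)) - 106794/193 = (1/2)/485 - 106794/193 = (1/2)*(1/485) - 106794/193 = 1/970 - 106794/193 = -103589987/187210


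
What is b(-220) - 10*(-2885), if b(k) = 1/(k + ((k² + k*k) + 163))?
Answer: 2791035551/96743 ≈ 28850.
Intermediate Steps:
b(k) = 1/(163 + k + 2*k²) (b(k) = 1/(k + ((k² + k²) + 163)) = 1/(k + (2*k² + 163)) = 1/(k + (163 + 2*k²)) = 1/(163 + k + 2*k²))
b(-220) - 10*(-2885) = 1/(163 - 220 + 2*(-220)²) - 10*(-2885) = 1/(163 - 220 + 2*48400) - 1*(-28850) = 1/(163 - 220 + 96800) + 28850 = 1/96743 + 28850 = 2791035551/96743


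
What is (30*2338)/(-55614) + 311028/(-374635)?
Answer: -234271022/112015865 ≈ -2.0914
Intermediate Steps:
(30*2338)/(-55614) + 311028/(-374635) = 70140*(-1/55614) + 311028*(-1/374635) = -11690/9269 - 311028/374635 = -234271022/112015865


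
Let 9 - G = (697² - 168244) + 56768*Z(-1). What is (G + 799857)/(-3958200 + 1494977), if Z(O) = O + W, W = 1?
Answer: -482301/2463223 ≈ -0.19580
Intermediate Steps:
Z(O) = 1 + O (Z(O) = O + 1 = 1 + O)
G = -317556 (G = 9 - ((697² - 168244) + 56768*(1 - 1)) = 9 - ((485809 - 168244) + 56768*0) = 9 - (317565 + 0) = 9 - 1*317565 = 9 - 317565 = -317556)
(G + 799857)/(-3958200 + 1494977) = (-317556 + 799857)/(-3958200 + 1494977) = 482301/(-2463223) = 482301*(-1/2463223) = -482301/2463223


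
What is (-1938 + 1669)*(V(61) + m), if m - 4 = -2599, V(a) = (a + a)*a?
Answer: -1303843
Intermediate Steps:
V(a) = 2*a² (V(a) = (2*a)*a = 2*a²)
m = -2595 (m = 4 - 2599 = -2595)
(-1938 + 1669)*(V(61) + m) = (-1938 + 1669)*(2*61² - 2595) = -269*(2*3721 - 2595) = -269*(7442 - 2595) = -269*4847 = -1303843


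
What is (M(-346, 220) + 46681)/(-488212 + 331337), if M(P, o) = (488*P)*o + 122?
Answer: 37099757/156875 ≈ 236.49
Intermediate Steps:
M(P, o) = 122 + 488*P*o (M(P, o) = 488*P*o + 122 = 122 + 488*P*o)
(M(-346, 220) + 46681)/(-488212 + 331337) = ((122 + 488*(-346)*220) + 46681)/(-488212 + 331337) = ((122 - 37146560) + 46681)/(-156875) = (-37146438 + 46681)*(-1/156875) = -37099757*(-1/156875) = 37099757/156875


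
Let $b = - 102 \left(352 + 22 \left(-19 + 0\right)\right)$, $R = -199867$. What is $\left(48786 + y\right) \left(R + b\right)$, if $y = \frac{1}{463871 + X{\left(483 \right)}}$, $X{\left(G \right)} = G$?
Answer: $- \frac{4375275315808075}{464354} \approx -9.4223 \cdot 10^{9}$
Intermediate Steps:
$b = 6732$ ($b = - 102 \left(352 + 22 \left(-19\right)\right) = - 102 \left(352 - 418\right) = \left(-102\right) \left(-66\right) = 6732$)
$y = \frac{1}{464354}$ ($y = \frac{1}{463871 + 483} = \frac{1}{464354} \approx 2.1535 \cdot 10^{-6}$)
$\left(48786 + y\right) \left(R + b\right) = \left(48786 + \frac{1}{464354}\right) \left(-199867 + 6732\right) = \frac{22653974245}{464354} \left(-193135\right) = - \frac{4375275315808075}{464354}$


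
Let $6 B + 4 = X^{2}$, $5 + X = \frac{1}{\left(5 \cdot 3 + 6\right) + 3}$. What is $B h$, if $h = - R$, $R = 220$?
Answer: $- \frac{652135}{864} \approx -754.79$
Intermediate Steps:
$X = - \frac{119}{24}$ ($X = -5 + \frac{1}{\left(5 \cdot 3 + 6\right) + 3} = -5 + \frac{1}{\left(15 + 6\right) + 3} = -5 + \frac{1}{21 + 3} = -5 + \frac{1}{24} = - \frac{119}{24} \approx -4.9583$)
$h = -220$ ($h = \left(-1\right) 220 = -220$)
$B = \frac{11857}{3456}$ ($B = - \frac{2}{3} + \frac{\left(- \frac{119}{24}\right)^{2}}{6} = - \frac{2}{3} + \frac{1}{6} \cdot \frac{14161}{576} = - \frac{2}{3} + \frac{14161}{3456} = \frac{11857}{3456} \approx 3.4308$)
$B h = \frac{11857}{3456} \left(-220\right) = - \frac{652135}{864}$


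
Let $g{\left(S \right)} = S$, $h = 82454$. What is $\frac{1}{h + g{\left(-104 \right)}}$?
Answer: $\frac{1}{82350} \approx 1.2143 \cdot 10^{-5}$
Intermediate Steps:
$\frac{1}{h + g{\left(-104 \right)}} = \frac{1}{82454 - 104} = \frac{1}{82350}$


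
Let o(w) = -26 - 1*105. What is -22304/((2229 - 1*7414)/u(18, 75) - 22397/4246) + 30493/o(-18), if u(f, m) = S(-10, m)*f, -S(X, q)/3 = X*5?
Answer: 3098108610767/1080585071 ≈ 2867.1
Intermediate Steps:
S(X, q) = -15*X (S(X, q) = -3*X*5 = -15*X)
o(w) = -131 (o(w) = -26 - 105 = -131)
u(f, m) = 150*f (u(f, m) = (-15*(-10))*f = 150*f)
-22304/((2229 - 1*7414)/u(18, 75) - 22397/4246) + 30493/o(-18) = -22304/((2229 - 1*7414)/((150*18)) - 22397/4246) + 30493/(-131) = -22304/((2229 - 7414)/2700 - 22397*1/4246) + 30493*(-1/131) = -22304/(-5185*1/2700 - 22397/4246) - 30493/131 = -22304/(-1037/540 - 22397/4246) - 30493/131 = -22304/(-8248741/1146420) - 30493/131 = -22304*(-1146420/8248741) - 30493/131 = 25569751680/8248741 - 30493/131 = 3098108610767/1080585071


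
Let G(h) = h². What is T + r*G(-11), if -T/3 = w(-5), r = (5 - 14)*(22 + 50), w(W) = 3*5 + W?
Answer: -78438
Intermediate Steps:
w(W) = 15 + W
r = -648 (r = -9*72 = -648)
T = -30 (T = -3*(15 - 5) = -3*10 = -30)
T + r*G(-11) = -30 - 648*(-11)² = -30 - 648*121 = -30 - 78408 = -78438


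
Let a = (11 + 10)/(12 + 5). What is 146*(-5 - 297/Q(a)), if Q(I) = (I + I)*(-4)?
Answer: 102419/28 ≈ 3657.8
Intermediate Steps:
a = 21/17 ≈ 1.2353
Q(I) = -8*I (Q(I) = (2*I)*(-4) = -8*I)
146*(-5 - 297/Q(a)) = 146*(-5 - 297/((-8*21/17))) = 146*(-5 - 297/(-168/17)) = 146*(-5 - 297*(-17/168)) = 146*(-5 + 1683/56) = 146*(1403/56) = 102419/28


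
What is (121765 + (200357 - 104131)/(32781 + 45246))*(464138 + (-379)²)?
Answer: 1924847008913433/26009 ≈ 7.4007e+10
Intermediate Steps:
(121765 + (200357 - 104131)/(32781 + 45246))*(464138 + (-379)²) = (121765 + 96226/78027)*(464138 + 143641) = (121765 + 96226*(1/78027))*607779 = (121765 + 96226/78027)*607779 = (9501053881/78027)*607779 = 1924847008913433/26009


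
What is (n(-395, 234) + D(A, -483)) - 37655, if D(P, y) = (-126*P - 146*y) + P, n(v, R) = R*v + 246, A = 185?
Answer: -82446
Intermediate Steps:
n(v, R) = 246 + R*v
D(P, y) = -146*y - 125*P (D(P, y) = (-146*y - 126*P) + P = -146*y - 125*P)
(n(-395, 234) + D(A, -483)) - 37655 = ((246 + 234*(-395)) + (-146*(-483) - 125*185)) - 37655 = ((246 - 92430) + (70518 - 23125)) - 37655 = (-92184 + 47393) - 37655 = -44791 - 37655 = -82446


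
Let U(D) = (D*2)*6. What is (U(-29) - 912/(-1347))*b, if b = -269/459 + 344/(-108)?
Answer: 89981996/68697 ≈ 1309.8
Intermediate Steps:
U(D) = 12*D (U(D) = (2*D)*6 = 12*D)
b = -577/153 (b = -269*1/459 + 344*(-1/108) = -269/459 - 86/27 = -577/153 ≈ -3.7712)
(U(-29) - 912/(-1347))*b = (12*(-29) - 912/(-1347))*(-577/153) = (-348 - 912*(-1/1347))*(-577/153) = (-348 + 304/449)*(-577/153) = -155948/449*(-577/153) = 89981996/68697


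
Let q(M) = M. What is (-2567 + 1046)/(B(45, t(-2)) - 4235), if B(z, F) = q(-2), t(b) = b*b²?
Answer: 1521/4237 ≈ 0.35898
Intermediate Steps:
t(b) = b³
B(z, F) = -2
(-2567 + 1046)/(B(45, t(-2)) - 4235) = (-2567 + 1046)/(-2 - 4235) = -1521/(-4237) = -1521*(-1/4237) = 1521/4237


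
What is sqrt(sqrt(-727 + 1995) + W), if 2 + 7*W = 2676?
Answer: sqrt(382 + 2*sqrt(317)) ≈ 20.435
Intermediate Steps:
W = 382 (W = -2/7 + (1/7)*2676 = -2/7 + 2676/7 = 382)
sqrt(sqrt(-727 + 1995) + W) = sqrt(sqrt(-727 + 1995) + 382) = sqrt(sqrt(1268) + 382) = sqrt(2*sqrt(317) + 382) = sqrt(382 + 2*sqrt(317))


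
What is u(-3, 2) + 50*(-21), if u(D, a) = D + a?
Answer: -1051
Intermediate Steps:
u(-3, 2) + 50*(-21) = (-3 + 2) + 50*(-21) = -1 - 1050 = -1051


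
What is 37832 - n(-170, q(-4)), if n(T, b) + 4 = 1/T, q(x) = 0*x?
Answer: 6432121/170 ≈ 37836.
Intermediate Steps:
q(x) = 0
n(T, b) = -4 + 1/T
37832 - n(-170, q(-4)) = 37832 - (-4 + 1/(-170)) = 37832 - (-4 - 1/170) = 37832 - 1*(-681/170) = 37832 + 681/170 = 6432121/170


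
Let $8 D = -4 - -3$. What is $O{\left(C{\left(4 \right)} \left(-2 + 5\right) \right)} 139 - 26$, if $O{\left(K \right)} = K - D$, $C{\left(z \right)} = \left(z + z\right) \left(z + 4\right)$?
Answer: $\frac{213435}{8} \approx 26679.0$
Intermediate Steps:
$D = - \frac{1}{8}$ ($D = \frac{-4 - -3}{8} = \frac{-4 + 3}{8} = \frac{1}{8} \left(-1\right) = - \frac{1}{8} \approx -0.125$)
$C{\left(z \right)} = 2 z \left(4 + z\right)$
$O{\left(K \right)} = \frac{1}{8} + K$ ($O{\left(K \right)} = K - - \frac{1}{8} = K + \frac{1}{8} = \frac{1}{8} + K$)
$O{\left(C{\left(4 \right)} \left(-2 + 5\right) \right)} 139 - 26 = \left(\frac{1}{8} + 2 \cdot 4 \left(4 + 4\right) \left(-2 + 5\right)\right) 139 - 26 = \left(\frac{1}{8} + 2 \cdot 4 \cdot 8 \cdot 3\right) 139 - 26 = \left(\frac{1}{8} + 64 \cdot 3\right) 139 - 26 = \left(\frac{1}{8} + 192\right) 139 - 26 = \frac{1537}{8} \cdot 139 - 26 = \frac{213643}{8} - 26 = \frac{213435}{8}$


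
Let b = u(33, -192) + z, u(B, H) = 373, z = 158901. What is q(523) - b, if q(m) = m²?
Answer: 114255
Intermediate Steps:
b = 159274 (b = 373 + 158901 = 159274)
q(523) - b = 523² - 1*159274 = 273529 - 159274 = 114255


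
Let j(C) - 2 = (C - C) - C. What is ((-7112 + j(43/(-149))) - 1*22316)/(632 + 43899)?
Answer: -4384431/6635119 ≈ -0.66079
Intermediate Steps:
j(C) = 2 - C (j(C) = 2 + ((C - C) - C) = 2 + (0 - C) = 2 - C)
((-7112 + j(43/(-149))) - 1*22316)/(632 + 43899) = ((-7112 + (2 - 43/(-149))) - 1*22316)/(632 + 43899) = ((-7112 + (2 - 43*(-1)/149)) - 22316)/44531 = ((-7112 + (2 - 1*(-43/149))) - 22316)*(1/44531) = ((-7112 + (2 + 43/149)) - 22316)*(1/44531) = ((-7112 + 341/149) - 22316)*(1/44531) = (-1059347/149 - 22316)*(1/44531) = -4384431/149*1/44531 = -4384431/6635119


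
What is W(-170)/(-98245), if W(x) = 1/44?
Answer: -1/4322780 ≈ -2.3133e-7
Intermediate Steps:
W(x) = 1/44
W(-170)/(-98245) = (1/44)/(-98245) = (1/44)*(-1/98245) = -1/4322780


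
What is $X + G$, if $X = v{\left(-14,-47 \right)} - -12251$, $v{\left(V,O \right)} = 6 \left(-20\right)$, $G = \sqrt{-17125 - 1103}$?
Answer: $12131 + 14 i \sqrt{93} \approx 12131.0 + 135.01 i$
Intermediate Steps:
$G = 14 i \sqrt{93}$ ($G = \sqrt{-18228} = 14 i \sqrt{93} \approx 135.01 i$)
$v{\left(V,O \right)} = -120$
$X = 12131$ ($X = -120 - -12251 = -120 + 12251 = 12131$)
$X + G = 12131 + 14 i \sqrt{93}$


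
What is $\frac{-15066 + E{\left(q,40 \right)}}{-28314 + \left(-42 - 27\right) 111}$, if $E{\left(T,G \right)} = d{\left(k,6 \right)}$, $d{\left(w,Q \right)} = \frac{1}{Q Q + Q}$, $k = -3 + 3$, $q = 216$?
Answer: $\frac{632771}{1510866} \approx 0.41881$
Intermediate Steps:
$k = 0$
$d{\left(w,Q \right)} = \frac{1}{Q + Q^{2}}$ ($d{\left(w,Q \right)} = \frac{1}{Q^{2} + Q} = \frac{1}{Q + Q^{2}}$)
$E{\left(T,G \right)} = \frac{1}{42}$ ($E{\left(T,G \right)} = \frac{1}{6 \left(1 + 6\right)} = \frac{1}{6 \cdot 7} = \frac{1}{6} \cdot \frac{1}{7} = \frac{1}{42}$)
$\frac{-15066 + E{\left(q,40 \right)}}{-28314 + \left(-42 - 27\right) 111} = \frac{-15066 + \frac{1}{42}}{-28314 + \left(-42 - 27\right) 111} = - \frac{632771}{42 \left(-28314 - 7659\right)} = - \frac{632771}{42 \left(-35973\right)} = \left(- \frac{632771}{42}\right) \left(- \frac{1}{35973}\right) = \frac{632771}{1510866}$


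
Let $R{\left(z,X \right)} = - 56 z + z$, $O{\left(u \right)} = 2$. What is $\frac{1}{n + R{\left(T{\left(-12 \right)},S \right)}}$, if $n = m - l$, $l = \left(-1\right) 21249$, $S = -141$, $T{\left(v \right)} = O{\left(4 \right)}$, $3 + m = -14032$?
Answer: $\frac{1}{7104} \approx 0.00014077$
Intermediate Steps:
$m = -14035$ ($m = -3 - 14032 = -14035$)
$T{\left(v \right)} = 2$
$l = -21249$
$R{\left(z,X \right)} = - 55 z$
$n = 7214$ ($n = -14035 - -21249 = -14035 + 21249 = 7214$)
$\frac{1}{n + R{\left(T{\left(-12 \right)},S \right)}} = \frac{1}{7214 - 110} = \frac{1}{7104}$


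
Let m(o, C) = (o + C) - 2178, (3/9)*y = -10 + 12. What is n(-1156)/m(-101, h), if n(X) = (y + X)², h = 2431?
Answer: 330625/38 ≈ 8700.7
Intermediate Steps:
y = 6 (y = 3*(-10 + 12) = 3*2 = 6)
m(o, C) = -2178 + C + o (m(o, C) = (C + o) - 2178 = -2178 + C + o)
n(X) = (6 + X)²
n(-1156)/m(-101, h) = (6 - 1156)²/(-2178 + 2431 - 101) = (-1150)²/152 = 1322500*(1/152) = 330625/38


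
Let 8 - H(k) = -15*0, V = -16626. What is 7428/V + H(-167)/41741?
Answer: -51653190/115664311 ≈ -0.44658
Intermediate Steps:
H(k) = 8 (H(k) = 8 - (-15)*0 = 8 - 1*0 = 8 + 0 = 8)
7428/V + H(-167)/41741 = 7428/(-16626) + 8/41741 = 7428*(-1/16626) + 8*(1/41741) = -1238/2771 + 8/41741 = -51653190/115664311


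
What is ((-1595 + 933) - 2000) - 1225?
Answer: -3887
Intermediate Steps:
((-1595 + 933) - 2000) - 1225 = (-662 - 2000) - 1225 = -2662 - 1225 = -3887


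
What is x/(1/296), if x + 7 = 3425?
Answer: 1011728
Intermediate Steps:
x = 3418 (x = -7 + 3425 = 3418)
x/(1/296) = 3418/(1/296) = 3418*296 = 1011728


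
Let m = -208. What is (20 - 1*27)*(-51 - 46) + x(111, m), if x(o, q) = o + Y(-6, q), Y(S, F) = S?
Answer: 784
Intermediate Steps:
x(o, q) = -6 + o (x(o, q) = o - 6 = -6 + o)
(20 - 1*27)*(-51 - 46) + x(111, m) = (20 - 1*27)*(-51 - 46) + (-6 + 111) = (20 - 27)*(-97) + 105 = -7*(-97) + 105 = 679 + 105 = 784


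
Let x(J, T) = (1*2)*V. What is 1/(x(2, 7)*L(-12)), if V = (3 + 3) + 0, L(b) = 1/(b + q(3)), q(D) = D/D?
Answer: -11/12 ≈ -0.91667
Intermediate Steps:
q(D) = 1
L(b) = 1/(1 + b) (L(b) = 1/(b + 1) = 1/(1 + b))
V = 6 (V = 6 + 0 = 6)
x(J, T) = 12 (x(J, T) = (1*2)*6 = 2*6 = 12)
1/(x(2, 7)*L(-12)) = 1/(12/(1 - 12)) = 1/(12/(-11)) = 1/(12*(-1/11)) = 1/(-12/11) = -11/12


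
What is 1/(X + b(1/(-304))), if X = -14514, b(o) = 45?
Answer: -1/14469 ≈ -6.9113e-5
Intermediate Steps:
1/(X + b(1/(-304))) = 1/(-14514 + 45) = 1/(-14469) = -1/14469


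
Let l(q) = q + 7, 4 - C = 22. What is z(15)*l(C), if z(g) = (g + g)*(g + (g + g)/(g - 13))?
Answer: -9900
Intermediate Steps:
C = -18 (C = 4 - 1*22 = 4 - 22 = -18)
z(g) = 2*g*(g + 2*g/(-13 + g)) (z(g) = (2*g)*(g + (2*g)/(-13 + g)) = (2*g)*(g + 2*g/(-13 + g)) = 2*g*(g + 2*g/(-13 + g)))
l(q) = 7 + q
z(15)*l(C) = (2*15²*(-11 + 15)/(-13 + 15))*(7 - 18) = (2*225*4/2)*(-11) = (2*225*(½)*4)*(-11) = 900*(-11) = -9900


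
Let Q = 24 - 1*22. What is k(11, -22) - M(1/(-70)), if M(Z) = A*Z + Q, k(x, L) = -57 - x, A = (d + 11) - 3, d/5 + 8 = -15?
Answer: -5007/70 ≈ -71.529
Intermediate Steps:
d = -115 (d = -40 + 5*(-15) = -40 - 75 = -115)
A = -107 (A = (-115 + 11) - 3 = -104 - 3 = -107)
Q = 2 (Q = 24 - 22 = 2)
M(Z) = 2 - 107*Z (M(Z) = -107*Z + 2 = 2 - 107*Z)
k(11, -22) - M(1/(-70)) = (-57 - 1*11) - (2 - 107/(-70)) = (-57 - 11) - (2 - 107*(-1/70)) = -68 - (2 + 107/70) = -68 - 1*247/70 = -68 - 247/70 = -5007/70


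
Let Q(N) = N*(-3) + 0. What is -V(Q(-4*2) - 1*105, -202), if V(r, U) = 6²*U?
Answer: 7272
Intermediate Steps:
Q(N) = -3*N (Q(N) = -3*N + 0 = -3*N)
V(r, U) = 36*U
-V(Q(-4*2) - 1*105, -202) = -36*(-202) = -1*(-7272) = 7272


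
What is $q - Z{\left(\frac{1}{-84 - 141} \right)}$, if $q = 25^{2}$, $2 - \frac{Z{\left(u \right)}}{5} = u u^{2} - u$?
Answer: $\frac{1401097499}{2278125} \approx 615.02$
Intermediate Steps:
$Z{\left(u \right)} = 10 - 5 u^{3} + 5 u$ ($Z{\left(u \right)} = 10 - 5 \left(u u^{2} - u\right) = 10 - 5 \left(u^{3} - u\right) = 10 - \left(- 5 u + 5 u^{3}\right) = 10 - 5 u^{3} + 5 u$)
$q = 625$
$q - Z{\left(\frac{1}{-84 - 141} \right)} = 625 - \left(10 - 5 \left(\frac{1}{-84 - 141}\right)^{3} + \frac{5}{-84 - 141}\right) = 625 - \left(10 - 5 \left(\frac{1}{-225}\right)^{3} + \frac{5}{-225}\right) = 625 - \left(10 - 5 \left(- \frac{1}{225}\right)^{3} + 5 \left(- \frac{1}{225}\right)\right) = 625 - \left(10 - - \frac{1}{2278125} - \frac{1}{45}\right) = 625 - \left(10 + \frac{1}{2278125} - \frac{1}{45}\right) = 625 - \frac{22730626}{2278125} = \frac{1401097499}{2278125}$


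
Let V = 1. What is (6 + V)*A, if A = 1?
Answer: 7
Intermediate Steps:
(6 + V)*A = (6 + 1)*1 = 7*1 = 7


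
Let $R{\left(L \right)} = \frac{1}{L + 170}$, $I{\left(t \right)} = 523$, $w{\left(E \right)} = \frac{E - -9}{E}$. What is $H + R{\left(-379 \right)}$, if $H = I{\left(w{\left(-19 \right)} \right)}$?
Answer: $\frac{109306}{209} \approx 523.0$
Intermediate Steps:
$w{\left(E \right)} = \frac{9 + E}{E}$ ($w{\left(E \right)} = \frac{E + 9}{E} = \frac{9 + E}{E}$)
$R{\left(L \right)} = \frac{1}{170 + L}$
$H = 523$
$H + R{\left(-379 \right)} = 523 + \frac{1}{170 - 379} = 523 + \frac{1}{-209} = 523 - \frac{1}{209} = \frac{109306}{209}$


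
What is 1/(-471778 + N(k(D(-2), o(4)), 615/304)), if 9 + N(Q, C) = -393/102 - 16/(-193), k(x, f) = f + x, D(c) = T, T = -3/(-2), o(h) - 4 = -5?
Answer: -6562/3095891033 ≈ -2.1196e-6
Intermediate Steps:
o(h) = -1 (o(h) = 4 - 5 = -1)
T = 3/2 (T = -3*(-1/2) = 3/2 ≈ 1.5000)
D(c) = 3/2
N(Q, C) = -83797/6562 (N(Q, C) = -9 + (-393/102 - 16/(-193)) = -9 + (-393*1/102 - 16*(-1/193)) = -9 + (-131/34 + 16/193) = -9 - 24739/6562 = -83797/6562)
1/(-471778 + N(k(D(-2), o(4)), 615/304)) = 1/(-471778 - 83797/6562) = 1/(-3095891033/6562) = -6562/3095891033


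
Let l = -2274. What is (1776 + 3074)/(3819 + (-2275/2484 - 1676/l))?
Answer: 4565964600/3595175723 ≈ 1.2700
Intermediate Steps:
(1776 + 3074)/(3819 + (-2275/2484 - 1676/l)) = (1776 + 3074)/(3819 + (-2275/2484 - 1676/(-2274))) = 4850/(3819 + (-2275*1/2484 - 1676*(-1/2274))) = 4850/(3819 + (-2275/2484 + 838/1137)) = 4850/(3819 - 168361/941436) = 4850/(3595175723/941436) = 4850*(941436/3595175723) = 4565964600/3595175723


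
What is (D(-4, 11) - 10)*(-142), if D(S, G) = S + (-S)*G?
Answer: -4260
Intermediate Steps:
D(S, G) = S - G*S
(D(-4, 11) - 10)*(-142) = (-4*(1 - 1*11) - 10)*(-142) = (-4*(1 - 11) - 10)*(-142) = (-4*(-10) - 10)*(-142) = (40 - 10)*(-142) = 30*(-142) = -4260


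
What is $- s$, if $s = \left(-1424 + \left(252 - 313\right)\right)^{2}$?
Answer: $-2205225$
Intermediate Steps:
$s = 2205225$ ($s = \left(-1424 - 61\right)^{2} = \left(-1485\right)^{2} = 2205225$)
$- s = \left(-1\right) 2205225 = -2205225$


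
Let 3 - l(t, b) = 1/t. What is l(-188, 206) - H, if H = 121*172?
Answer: -3912091/188 ≈ -20809.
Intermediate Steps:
H = 20812
l(t, b) = 3 - 1/t
l(-188, 206) - H = (3 - 1/(-188)) - 1*20812 = (3 - 1*(-1/188)) - 20812 = (3 + 1/188) - 20812 = 565/188 - 20812 = -3912091/188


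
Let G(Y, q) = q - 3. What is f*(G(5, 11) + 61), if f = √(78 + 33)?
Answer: 69*√111 ≈ 726.96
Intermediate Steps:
G(Y, q) = -3 + q
f = √111 ≈ 10.536
f*(G(5, 11) + 61) = √111*((-3 + 11) + 61) = √111*(8 + 61) = √111*69 = 69*√111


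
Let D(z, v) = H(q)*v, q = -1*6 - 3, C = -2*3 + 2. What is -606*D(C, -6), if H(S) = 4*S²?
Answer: 1178064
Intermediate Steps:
C = -4 (C = -6 + 2 = -4)
q = -9 (q = -6 - 3 = -9)
D(z, v) = 324*v (D(z, v) = (4*(-9)²)*v = (4*81)*v = 324*v)
-606*D(C, -6) = -196344*(-6) = -606*(-1944) = 1178064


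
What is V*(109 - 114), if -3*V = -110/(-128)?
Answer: 275/192 ≈ 1.4323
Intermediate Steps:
V = -55/192 (V = -(-110)/(3*(-128)) = -(-110)*(-1)/(3*128) = -1/3*55/64 = -55/192 ≈ -0.28646)
V*(109 - 114) = -55*(109 - 114)/192 = -55/192*(-5) = 275/192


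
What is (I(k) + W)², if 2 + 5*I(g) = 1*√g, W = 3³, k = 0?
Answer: 17689/25 ≈ 707.56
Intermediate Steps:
W = 27
I(g) = -⅖ + √g/5 (I(g) = -⅖ + (1*√g)/5 = -⅖ + √g/5)
(I(k) + W)² = ((-⅖ + √0/5) + 27)² = ((-⅖ + (⅕)*0) + 27)² = ((-⅖ + 0) + 27)² = (-⅖ + 27)² = (133/5)² = 17689/25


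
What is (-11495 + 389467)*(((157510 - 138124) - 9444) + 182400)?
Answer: 72699890424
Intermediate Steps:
(-11495 + 389467)*(((157510 - 138124) - 9444) + 182400) = 377972*((19386 - 9444) + 182400) = 377972*(9942 + 182400) = 377972*192342 = 72699890424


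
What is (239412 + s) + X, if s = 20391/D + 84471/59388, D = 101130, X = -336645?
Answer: -32442374545199/333661580 ≈ -97231.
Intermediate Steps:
s = 541862941/333661580 (s = 20391/101130 + 84471/59388 = 20391*(1/101130) + 84471*(1/59388) = 6797/33710 + 28157/19796 = 541862941/333661580 ≈ 1.6240)
(239412 + s) + X = (239412 + 541862941/333661580) - 336645 = 79883128053901/333661580 - 336645 = -32442374545199/333661580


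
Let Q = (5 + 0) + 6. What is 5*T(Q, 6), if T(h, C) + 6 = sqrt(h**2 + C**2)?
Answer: -30 + 5*sqrt(157) ≈ 32.650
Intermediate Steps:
Q = 11 (Q = 5 + 6 = 11)
T(h, C) = -6 + sqrt(C**2 + h**2) (T(h, C) = -6 + sqrt(h**2 + C**2) = -6 + sqrt(C**2 + h**2))
5*T(Q, 6) = 5*(-6 + sqrt(6**2 + 11**2)) = 5*(-6 + sqrt(36 + 121)) = 5*(-6 + sqrt(157)) = -30 + 5*sqrt(157)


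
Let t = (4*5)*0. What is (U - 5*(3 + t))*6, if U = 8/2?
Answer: -66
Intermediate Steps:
U = 4 (U = 8*(½) = 4)
t = 0 (t = 20*0 = 0)
(U - 5*(3 + t))*6 = (4 - 5*(3 + 0))*6 = (4 - 5*3)*6 = (4 - 15)*6 = -11*6 = -66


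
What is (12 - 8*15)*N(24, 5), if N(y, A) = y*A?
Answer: -12960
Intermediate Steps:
N(y, A) = A*y
(12 - 8*15)*N(24, 5) = (12 - 8*15)*(5*24) = (12 - 120)*120 = -108*120 = -12960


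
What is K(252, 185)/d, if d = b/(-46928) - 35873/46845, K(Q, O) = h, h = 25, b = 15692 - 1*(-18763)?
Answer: -54958554000/3297492619 ≈ -16.667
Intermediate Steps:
b = 34455 (b = 15692 + 18763 = 34455)
K(Q, O) = 25
d = -3297492619/2198342160 (d = 34455/(-46928) - 35873/46845 = 34455*(-1/46928) - 35873*1/46845 = -34455/46928 - 35873/46845 = -3297492619/2198342160 ≈ -1.5000)
K(252, 185)/d = 25/(-3297492619/2198342160) = 25*(-2198342160/3297492619) = -54958554000/3297492619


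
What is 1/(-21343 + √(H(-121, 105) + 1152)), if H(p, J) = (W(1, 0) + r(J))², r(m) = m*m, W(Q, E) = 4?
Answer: -21343/333883656 - √121639993/333883656 ≈ -9.6956e-5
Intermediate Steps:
r(m) = m²
H(p, J) = (4 + J²)²
1/(-21343 + √(H(-121, 105) + 1152)) = 1/(-21343 + √((4 + 105²)² + 1152)) = 1/(-21343 + √((4 + 11025)² + 1152)) = 1/(-21343 + √(11029² + 1152)) = 1/(-21343 + √(121638841 + 1152)) = 1/(-21343 + √121639993)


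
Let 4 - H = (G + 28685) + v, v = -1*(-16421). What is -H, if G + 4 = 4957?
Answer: 50055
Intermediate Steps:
v = 16421
G = 4953 (G = -4 + 4957 = 4953)
H = -50055 (H = 4 - ((4953 + 28685) + 16421) = 4 - (33638 + 16421) = 4 - 1*50059 = 4 - 50059 = -50055)
-H = -1*(-50055) = 50055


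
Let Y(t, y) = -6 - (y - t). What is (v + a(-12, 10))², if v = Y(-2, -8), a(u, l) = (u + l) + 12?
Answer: 100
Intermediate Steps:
a(u, l) = 12 + l + u (a(u, l) = (l + u) + 12 = 12 + l + u)
Y(t, y) = -6 + t - y (Y(t, y) = -6 + (t - y) = -6 + t - y)
v = 0 (v = -6 - 2 - 1*(-8) = -6 - 2 + 8 = 0)
(v + a(-12, 10))² = (0 + (12 + 10 - 12))² = (0 + 10)² = 10² = 100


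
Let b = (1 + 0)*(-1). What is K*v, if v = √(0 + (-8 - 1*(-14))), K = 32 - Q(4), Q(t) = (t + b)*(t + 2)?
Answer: 14*√6 ≈ 34.293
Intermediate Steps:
b = -1 (b = 1*(-1) = -1)
Q(t) = (-1 + t)*(2 + t) (Q(t) = (t - 1)*(t + 2) = (-1 + t)*(2 + t))
K = 14 (K = 32 - (-2 + 4 + 4²) = 32 - (-2 + 4 + 16) = 32 - 1*18 = 32 - 18 = 14)
v = √6 (v = √(0 + (-8 + 14)) = √(0 + 6) = √6 ≈ 2.4495)
K*v = 14*√6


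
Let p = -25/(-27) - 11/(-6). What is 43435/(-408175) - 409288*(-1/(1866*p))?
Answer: 300307486027/3782884265 ≈ 79.386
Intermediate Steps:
p = 149/54 (p = -25*(-1/27) - 11*(-1/6) = 25/27 + 11/6 = 149/54 ≈ 2.7593)
43435/(-408175) - 409288*(-1/(1866*p)) = 43435/(-408175) - 409288/((311*(-6))*(149/54)) = 43435*(-1/408175) - 409288/((-1866*149/54)) = -8687/81635 - 409288/(-46339/9) = -8687/81635 - 409288*(-9/46339) = -8687/81635 + 3683592/46339 = 300307486027/3782884265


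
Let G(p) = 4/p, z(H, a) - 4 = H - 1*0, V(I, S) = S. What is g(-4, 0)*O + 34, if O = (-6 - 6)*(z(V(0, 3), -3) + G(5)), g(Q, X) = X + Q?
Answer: 2042/5 ≈ 408.40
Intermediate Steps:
z(H, a) = 4 + H (z(H, a) = 4 + (H - 1*0) = 4 + (H + 0) = 4 + H)
g(Q, X) = Q + X
O = -468/5 (O = (-6 - 6)*((4 + 3) + 4/5) = -12*(7 + 4*(⅕)) = -12*(7 + ⅘) = -12*39/5 = -468/5 ≈ -93.600)
g(-4, 0)*O + 34 = (-4 + 0)*(-468/5) + 34 = -4*(-468/5) + 34 = 1872/5 + 34 = 2042/5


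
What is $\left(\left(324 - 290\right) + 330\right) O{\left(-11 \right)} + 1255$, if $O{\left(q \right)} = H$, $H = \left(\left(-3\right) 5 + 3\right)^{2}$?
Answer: $53671$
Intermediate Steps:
$H = 144$ ($H = \left(-15 + 3\right)^{2} = \left(-12\right)^{2} = 144$)
$O{\left(q \right)} = 144$
$\left(\left(324 - 290\right) + 330\right) O{\left(-11 \right)} + 1255 = \left(\left(324 - 290\right) + 330\right) 144 + 1255 = \left(34 + 330\right) 144 + 1255 = 364 \cdot 144 + 1255 = 52416 + 1255 = 53671$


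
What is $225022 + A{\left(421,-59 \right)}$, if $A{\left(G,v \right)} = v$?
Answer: $224963$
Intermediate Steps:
$225022 + A{\left(421,-59 \right)} = 225022 - 59 = 224963$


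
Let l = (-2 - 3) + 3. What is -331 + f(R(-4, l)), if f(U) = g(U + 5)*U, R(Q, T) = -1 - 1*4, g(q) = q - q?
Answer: -331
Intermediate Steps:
l = -2 (l = -5 + 3 = -2)
g(q) = 0
R(Q, T) = -5 (R(Q, T) = -1 - 4 = -5)
f(U) = 0 (f(U) = 0*U = 0)
-331 + f(R(-4, l)) = -331 + 0 = -331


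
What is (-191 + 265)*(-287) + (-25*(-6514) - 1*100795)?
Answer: 40817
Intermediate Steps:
(-191 + 265)*(-287) + (-25*(-6514) - 1*100795) = 74*(-287) + (162850 - 100795) = -21238 + 62055 = 40817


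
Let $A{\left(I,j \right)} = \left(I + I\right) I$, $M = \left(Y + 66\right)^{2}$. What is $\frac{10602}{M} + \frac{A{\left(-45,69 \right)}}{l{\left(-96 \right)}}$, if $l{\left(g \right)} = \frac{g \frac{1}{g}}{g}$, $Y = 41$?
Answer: $- \frac{4451360598}{11449} \approx -3.888 \cdot 10^{5}$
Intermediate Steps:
$M = 11449$ ($M = \left(41 + 66\right)^{2} = 107^{2} = 11449$)
$A{\left(I,j \right)} = 2 I^{2}$ ($A{\left(I,j \right)} = 2 I I = 2 I^{2}$)
$l{\left(g \right)} = \frac{1}{g}$ ($l{\left(g \right)} = 1 \frac{1}{g} = \frac{1}{g}$)
$\frac{10602}{M} + \frac{A{\left(-45,69 \right)}}{l{\left(-96 \right)}} = \frac{10602}{11449} + \frac{2 \left(-45\right)^{2}}{\frac{1}{-96}} = 10602 \cdot \frac{1}{11449} + \frac{2 \cdot 2025}{- \frac{1}{96}} = \frac{10602}{11449} + 4050 \left(-96\right) = \frac{10602}{11449} - 388800 = - \frac{4451360598}{11449}$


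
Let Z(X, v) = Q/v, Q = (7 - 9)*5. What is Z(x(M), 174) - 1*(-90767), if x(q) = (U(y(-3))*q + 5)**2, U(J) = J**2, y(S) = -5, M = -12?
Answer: 7896724/87 ≈ 90767.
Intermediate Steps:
Q = -10 (Q = -2*5 = -10)
x(q) = (5 + 25*q)**2 (x(q) = ((-5)**2*q + 5)**2 = (25*q + 5)**2 = (5 + 25*q)**2)
Z(X, v) = -10/v
Z(x(M), 174) - 1*(-90767) = -10/174 - 1*(-90767) = -10*1/174 + 90767 = -5/87 + 90767 = 7896724/87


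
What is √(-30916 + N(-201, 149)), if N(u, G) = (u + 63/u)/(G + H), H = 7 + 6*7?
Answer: 2*I*√37784621391/2211 ≈ 175.83*I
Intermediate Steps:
H = 49 (H = 7 + 42 = 49)
N(u, G) = (u + 63/u)/(49 + G) (N(u, G) = (u + 63/u)/(G + 49) = (u + 63/u)/(49 + G))
√(-30916 + N(-201, 149)) = √(-30916 + (63 + (-201)²)/((-201)*(49 + 149))) = √(-30916 - 1/201*(63 + 40401)/198) = √(-30916 - 1/201*1/198*40464) = √(-30916 - 2248/2211) = √(-68357524/2211) = 2*I*√37784621391/2211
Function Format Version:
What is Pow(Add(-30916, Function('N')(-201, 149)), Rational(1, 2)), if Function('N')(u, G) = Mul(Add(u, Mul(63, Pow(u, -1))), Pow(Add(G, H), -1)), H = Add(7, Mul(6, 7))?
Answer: Mul(Rational(2, 2211), I, Pow(37784621391, Rational(1, 2))) ≈ Mul(175.83, I)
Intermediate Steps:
H = 49 (H = Add(7, 42) = 49)
Function('N')(u, G) = Mul(Pow(Add(49, G), -1), Add(u, Mul(63, Pow(u, -1)))) (Function('N')(u, G) = Mul(Add(u, Mul(63, Pow(u, -1))), Pow(Add(G, 49), -1)) = Mul(Add(u, Mul(63, Pow(u, -1))), Pow(Add(49, G), -1)) = Mul(Pow(Add(49, G), -1), Add(u, Mul(63, Pow(u, -1)))))
Pow(Add(-30916, Function('N')(-201, 149)), Rational(1, 2)) = Pow(Add(-30916, Mul(Pow(-201, -1), Pow(Add(49, 149), -1), Add(63, Pow(-201, 2)))), Rational(1, 2)) = Pow(Add(-30916, Mul(Rational(-1, 201), Pow(198, -1), Add(63, 40401))), Rational(1, 2)) = Pow(Add(-30916, Mul(Rational(-1, 201), Rational(1, 198), 40464)), Rational(1, 2)) = Pow(Add(-30916, Rational(-2248, 2211)), Rational(1, 2)) = Pow(Rational(-68357524, 2211), Rational(1, 2)) = Mul(Rational(2, 2211), I, Pow(37784621391, Rational(1, 2)))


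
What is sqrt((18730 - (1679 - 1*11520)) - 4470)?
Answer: sqrt(24101) ≈ 155.24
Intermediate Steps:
sqrt((18730 - (1679 - 1*11520)) - 4470) = sqrt((18730 - (1679 - 11520)) - 4470) = sqrt((18730 - 1*(-9841)) - 4470) = sqrt((18730 + 9841) - 4470) = sqrt(28571 - 4470) = sqrt(24101)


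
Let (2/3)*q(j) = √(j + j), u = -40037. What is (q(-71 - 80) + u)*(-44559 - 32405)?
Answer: 3081407668 - 115446*I*√302 ≈ 3.0814e+9 - 2.0062e+6*I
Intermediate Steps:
q(j) = 3*√2*√j/2 (q(j) = 3*√(j + j)/2 = 3*√(2*j)/2 = 3*(√2*√j)/2 = 3*√2*√j/2)
(q(-71 - 80) + u)*(-44559 - 32405) = (3*√2*√(-71 - 80)/2 - 40037)*(-44559 - 32405) = (3*√2*√(-151)/2 - 40037)*(-76964) = (3*√2*(I*√151)/2 - 40037)*(-76964) = (3*I*√302/2 - 40037)*(-76964) = (-40037 + 3*I*√302/2)*(-76964) = 3081407668 - 115446*I*√302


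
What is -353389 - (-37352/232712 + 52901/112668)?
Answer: -1158197927733125/3277399452 ≈ -3.5339e+5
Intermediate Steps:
-353389 - (-37352/232712 + 52901/112668) = -353389 - (-37352*1/232712 + 52901*(1/112668)) = -353389 - (-4669/29089 + 52901/112668) = -353389 - 1*1012790297/3277399452 = -353389 - 1012790297/3277399452 = -1158197927733125/3277399452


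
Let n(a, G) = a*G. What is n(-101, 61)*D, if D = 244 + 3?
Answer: -1521767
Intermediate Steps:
n(a, G) = G*a
D = 247
n(-101, 61)*D = (61*(-101))*247 = -6161*247 = -1521767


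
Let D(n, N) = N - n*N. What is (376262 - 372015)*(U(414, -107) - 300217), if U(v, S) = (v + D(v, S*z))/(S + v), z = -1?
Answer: -391617551812/307 ≈ -1.2756e+9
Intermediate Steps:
D(n, N) = N - N*n
U(v, S) = (v - S*(1 - v))/(S + v) (U(v, S) = (v + (S*(-1))*(1 - v))/(S + v) = (v + (-S)*(1 - v))/(S + v) = (v - S*(1 - v))/(S + v))
(376262 - 372015)*(U(414, -107) - 300217) = (376262 - 372015)*((414 - 107*(-1 + 414))/(-107 + 414) - 300217) = 4247*((414 - 107*413)/307 - 300217) = 4247*((414 - 44191)/307 - 300217) = 4247*((1/307)*(-43777) - 300217) = 4247*(-43777/307 - 300217) = 4247*(-92210396/307) = -391617551812/307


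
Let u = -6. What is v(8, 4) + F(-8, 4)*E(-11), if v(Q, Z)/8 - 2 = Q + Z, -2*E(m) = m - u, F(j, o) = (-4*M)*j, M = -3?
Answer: -128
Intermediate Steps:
F(j, o) = 12*j (F(j, o) = (-4*(-3))*j = 12*j)
E(m) = -3 - m/2 (E(m) = -(m - 1*(-6))/2 = -(m + 6)/2 = -(6 + m)/2 = -3 - m/2)
v(Q, Z) = 16 + 8*Q + 8*Z (v(Q, Z) = 16 + 8*(Q + Z) = 16 + (8*Q + 8*Z) = 16 + 8*Q + 8*Z)
v(8, 4) + F(-8, 4)*E(-11) = (16 + 8*8 + 8*4) + (12*(-8))*(-3 - ½*(-11)) = (16 + 64 + 32) - 96*(-3 + 11/2) = 112 - 96*5/2 = 112 - 240 = -128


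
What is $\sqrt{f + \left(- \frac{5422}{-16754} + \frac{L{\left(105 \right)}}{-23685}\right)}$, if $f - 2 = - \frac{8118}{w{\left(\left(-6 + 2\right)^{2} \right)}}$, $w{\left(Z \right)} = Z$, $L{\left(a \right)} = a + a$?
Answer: $\frac{i \sqrt{1413853646219105206}}{52909132} \approx 22.474 i$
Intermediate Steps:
$L{\left(a \right)} = 2 a$
$f = - \frac{4043}{8}$ ($f = 2 - \frac{8118}{\left(-6 + 2\right)^{2}} = 2 - \frac{8118}{\left(-4\right)^{2}} = 2 - \frac{8118}{16} = 2 - \frac{4059}{8} = - \frac{4043}{8} \approx -505.38$)
$\sqrt{f + \left(- \frac{5422}{-16754} + \frac{L{\left(105 \right)}}{-23685}\right)} = \sqrt{- \frac{4043}{8} + \left(- \frac{5422}{-16754} + \frac{2 \cdot 105}{-23685}\right)} = \sqrt{- \frac{4043}{8} + \left(\left(-5422\right) \left(- \frac{1}{16754}\right) + 210 \left(- \frac{1}{23685}\right)\right)} = \sqrt{- \frac{4043}{8} + \left(\frac{2711}{8377} - \frac{14}{1579}\right)} = \sqrt{- \frac{4043}{8} + \frac{4163391}{13227283}} = \sqrt{- \frac{53444598041}{105818264}} = \frac{i \sqrt{1413853646219105206}}{52909132}$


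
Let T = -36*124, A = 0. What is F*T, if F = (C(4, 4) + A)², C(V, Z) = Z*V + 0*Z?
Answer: -1142784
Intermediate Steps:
C(V, Z) = V*Z (C(V, Z) = V*Z + 0 = V*Z)
T = -4464
F = 256 (F = (4*4 + 0)² = (16 + 0)² = 16² = 256)
F*T = 256*(-4464) = -1142784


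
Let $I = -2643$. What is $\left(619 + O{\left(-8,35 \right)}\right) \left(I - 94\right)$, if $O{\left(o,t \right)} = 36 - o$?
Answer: $-1814631$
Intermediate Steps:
$\left(619 + O{\left(-8,35 \right)}\right) \left(I - 94\right) = \left(619 + \left(36 - -8\right)\right) \left(-2643 - 94\right) = \left(619 + \left(36 + 8\right)\right) \left(-2737\right) = \left(619 + 44\right) \left(-2737\right) = 663 \left(-2737\right) = -1814631$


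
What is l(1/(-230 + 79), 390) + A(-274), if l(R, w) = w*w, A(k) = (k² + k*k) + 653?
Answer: 302905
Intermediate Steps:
A(k) = 653 + 2*k² (A(k) = (k² + k²) + 653 = 2*k² + 653 = 653 + 2*k²)
l(R, w) = w²
l(1/(-230 + 79), 390) + A(-274) = 390² + (653 + 2*(-274)²) = 152100 + (653 + 2*75076) = 152100 + (653 + 150152) = 152100 + 150805 = 302905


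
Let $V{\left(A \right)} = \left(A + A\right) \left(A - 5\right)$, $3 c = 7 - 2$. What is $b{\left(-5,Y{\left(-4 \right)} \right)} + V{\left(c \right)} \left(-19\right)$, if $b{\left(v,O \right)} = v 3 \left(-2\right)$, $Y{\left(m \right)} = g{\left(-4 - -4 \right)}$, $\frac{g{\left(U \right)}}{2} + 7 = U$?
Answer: $\frac{2170}{9} \approx 241.11$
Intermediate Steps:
$g{\left(U \right)} = -14 + 2 U$
$c = \frac{5}{3}$ ($c = \frac{7 - 2}{3} = \frac{1}{3} \cdot 5 = \frac{5}{3} \approx 1.6667$)
$Y{\left(m \right)} = -14$ ($Y{\left(m \right)} = -14 + 2 \left(-4 - -4\right) = -14 + 2 \left(-4 + 4\right) = -14 + 2 \cdot 0 = -14 + 0 = -14$)
$V{\left(A \right)} = 2 A \left(-5 + A\right)$
$b{\left(v,O \right)} = - 6 v$ ($b{\left(v,O \right)} = 3 v \left(-2\right) = - 6 v$)
$b{\left(-5,Y{\left(-4 \right)} \right)} + V{\left(c \right)} \left(-19\right) = \left(-6\right) \left(-5\right) + 2 \cdot \frac{5}{3} \left(-5 + \frac{5}{3}\right) \left(-19\right) = 30 + 2 \cdot \frac{5}{3} \left(- \frac{10}{3}\right) \left(-19\right) = 30 - - \frac{1900}{9} = 30 + \frac{1900}{9} = \frac{2170}{9}$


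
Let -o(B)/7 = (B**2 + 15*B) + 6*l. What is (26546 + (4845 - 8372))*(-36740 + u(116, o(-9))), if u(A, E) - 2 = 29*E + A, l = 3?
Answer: -674778966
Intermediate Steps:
o(B) = -126 - 105*B - 7*B**2 (o(B) = -7*((B**2 + 15*B) + 6*3) = -7*((B**2 + 15*B) + 18) = -7*(18 + B**2 + 15*B) = -126 - 105*B - 7*B**2)
u(A, E) = 2 + A + 29*E (u(A, E) = 2 + (29*E + A) = 2 + (A + 29*E) = 2 + A + 29*E)
(26546 + (4845 - 8372))*(-36740 + u(116, o(-9))) = (26546 + (4845 - 8372))*(-36740 + (2 + 116 + 29*(-126 - 105*(-9) - 7*(-9)**2))) = (26546 - 3527)*(-36740 + (2 + 116 + 29*(-126 + 945 - 7*81))) = 23019*(-36740 + (2 + 116 + 29*(-126 + 945 - 567))) = 23019*(-36740 + (2 + 116 + 29*252)) = 23019*(-36740 + (2 + 116 + 7308)) = 23019*(-36740 + 7426) = 23019*(-29314) = -674778966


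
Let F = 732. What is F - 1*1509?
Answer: -777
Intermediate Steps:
F - 1*1509 = 732 - 1*1509 = 732 - 1509 = -777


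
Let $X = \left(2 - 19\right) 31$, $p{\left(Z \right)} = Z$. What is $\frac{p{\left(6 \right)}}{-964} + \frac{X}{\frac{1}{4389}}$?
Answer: $- \frac{1114867449}{482} \approx -2.313 \cdot 10^{6}$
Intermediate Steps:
$X = -527$ ($X = \left(-17\right) 31 = -527$)
$\frac{p{\left(6 \right)}}{-964} + \frac{X}{\frac{1}{4389}} = \frac{6}{-964} - \frac{527}{\frac{1}{4389}} = 6 \left(- \frac{1}{964}\right) - 527 \frac{1}{\frac{1}{4389}} = - \frac{3}{482} - 2313003 = - \frac{1114867449}{482}$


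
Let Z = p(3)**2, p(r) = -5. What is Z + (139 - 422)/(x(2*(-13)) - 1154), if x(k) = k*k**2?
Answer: 468533/18730 ≈ 25.015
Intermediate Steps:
x(k) = k**3
Z = 25 (Z = (-5)**2 = 25)
Z + (139 - 422)/(x(2*(-13)) - 1154) = 25 + (139 - 422)/((2*(-13))**3 - 1154) = 25 - 283/((-26)**3 - 1154) = 25 - 283/(-17576 - 1154) = 25 - 283/(-18730) = 25 - 283*(-1/18730) = 25 + 283/18730 = 468533/18730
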